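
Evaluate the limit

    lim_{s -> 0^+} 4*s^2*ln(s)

This is a 0·(−∞) form. Rewrite as 4·ln(s) / s^(−2) and apply L'Hôpital:
the derivative quotient is 4·(1/s) / (−2·s^(−3)) = (-4/2)·s^2 → 0.

0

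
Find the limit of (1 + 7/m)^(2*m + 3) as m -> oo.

The base → 1 and the exponent → ∞: a 1^∞ form.
Take logarithms: (2m + 3)·ln(1 + 7/m). Since ln(1+u) ~ u for small u, this behaves like (2m)·(7/m) → 14.
So the limit is e^(14).

e^(14)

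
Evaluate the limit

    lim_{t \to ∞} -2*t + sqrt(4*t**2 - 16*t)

-4

This has the form ∞ − ∞. Multiply and divide by the conjugate √(4*t^2 - 16*t) + 2t.
That gives (-16t) / (√(4*t^2 - 16*t) + 2t).
Divide numerator and denominator by t: the limit is -16/(2·2) = -4.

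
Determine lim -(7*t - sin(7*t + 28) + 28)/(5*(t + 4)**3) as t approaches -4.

-343/30

Direct substitution gives 0/0.
Apply L'Hôpital: lim (7 - 7*cos(7*t + 28))/(-15*(t + 4)^2), still 0/0.
Apply L'Hôpital: lim (49*sin(7*t + 28))/(-30*t - 120), still 0/0.
After 3 applications of L'Hôpital's rule the quotient is (343*cos(7*t + 28))/(-30); substituting t = -4 gives -343/30.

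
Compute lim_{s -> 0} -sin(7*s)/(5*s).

-7/5

Substitution gives 0/0.
Write it as (7/(-5))·sin(7s)/(7s); since sin(u)/u → 1, the limit is -7/5.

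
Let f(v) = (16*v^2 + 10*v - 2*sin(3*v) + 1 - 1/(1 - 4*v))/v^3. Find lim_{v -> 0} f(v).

Substitution gives 0/0; apply L'Hôpital's rule 3 times.
After differentiating numerator and denominator 3 times the quotient is (54*cos(3*v) - 384/(4*v - 1)^4)/(6); at v = 0 this is -55.

-55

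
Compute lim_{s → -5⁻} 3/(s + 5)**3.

As s → -5⁻, (s + 5) → 0⁻, so (s + 5)^3 → 0⁻ and 3/(s + 5)^3 → -∞.

-∞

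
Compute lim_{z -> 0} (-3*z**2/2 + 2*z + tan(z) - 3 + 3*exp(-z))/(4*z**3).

-1/24

Substitution gives 0/0 (the numerator vanishes to order 3).
Expand each term to order z^3: the coefficient of z^3 in tan(z) is 1/3 and in 3·e^(-z) is -1/2.
Lower-order terms cancel with the polynomial part, so the numerator is (-1/6)·z^3 + o(z^3), and the limit is (-1/6)/(4) = -1/24.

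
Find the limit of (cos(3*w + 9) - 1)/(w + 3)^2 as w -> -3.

-9/2

Direct substitution gives 0/0.
Apply L'Hôpital: lim (-3*sin(3*w + 9))/(2*w + 6), still 0/0.
After 2 applications of L'Hôpital's rule the quotient is (-9*cos(3*w + 9))/(2); substituting w = -3 gives -9/2.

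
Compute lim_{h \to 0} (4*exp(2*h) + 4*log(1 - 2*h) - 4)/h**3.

-16/3

Substitution gives 0/0; apply L'Hôpital's rule 3 times.
After differentiating numerator and denominator 3 times the quotient is (32*e^(2*h) + 64/(2*h - 1)^3)/(6); at h = 0 this is -16/3.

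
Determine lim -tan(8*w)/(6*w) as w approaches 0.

Substitution gives 0/0.
Since tan(u)/u → 1 as u → 0, tan(8w)/(8w) → 1 and the limit is 8/(-6) = -4/3.

-4/3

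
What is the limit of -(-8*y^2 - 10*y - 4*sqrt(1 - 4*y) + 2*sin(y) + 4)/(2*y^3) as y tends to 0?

Substitution gives 0/0 (the numerator vanishes to order 3).
Expand each term to order y^3: the coefficient of y^3 in 2·sin(y) is -1/3 and in -4·√(1 - 4y) is 16.
Lower-order terms cancel with the polynomial part, so the numerator is (47/3)·y^3 + o(y^3), and the limit is (47/3)/(-2) = -47/6.

-47/6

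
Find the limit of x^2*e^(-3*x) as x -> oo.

0

Write as x^2/e^{3x}, an ∞/∞ form.
Exponential growth dominates any polynomial, so repeated L'Hôpital (or the standard result) gives 0.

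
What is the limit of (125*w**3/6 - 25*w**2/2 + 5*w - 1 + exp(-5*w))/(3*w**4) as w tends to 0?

Direct substitution gives 0/0.
Apply L'Hôpital: lim (125*w^2/2 - 25*w + 5 - 5*e^(-5*w))/(12*w^3), still 0/0.
Apply L'Hôpital: lim (125*w - 25 + 25*e^(-5*w))/(36*w^2), still 0/0.
Apply L'Hôpital: lim (125 - 125*e^(-5*w))/(72*w), still 0/0.
After 4 applications of L'Hôpital's rule the quotient is (625*e^(-5*w))/(72); substituting w = 0 gives 625/72.

625/72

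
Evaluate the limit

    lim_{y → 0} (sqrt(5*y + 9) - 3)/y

A 0/0 form; rationalise with √(9 + 5y) + √9. This collapses the numerator to 5y, leaving 5/(√(9 + 5y) + √9) → 5/(2√9) = 5/6.

5/6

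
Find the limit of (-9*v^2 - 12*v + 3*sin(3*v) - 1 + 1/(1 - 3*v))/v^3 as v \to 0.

Substitution gives 0/0 (the numerator vanishes to order 3).
Expand each term to order v^3: the coefficient of v^3 in 1/(1 - 3v) is 27 and in 3·sin(3v) is -27/2.
Lower-order terms cancel with the polynomial part, so the numerator is (27/2)·v^3 + o(v^3), and the limit is (27/2)/(1) = 27/2.

27/2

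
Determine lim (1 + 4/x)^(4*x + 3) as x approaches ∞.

Let L be the limit and take ln: ln L = lim (4x + 3)·ln(1 + 4/x) = lim (4x + 3)·(4/x + O(1/x²)) = 16.
Hence L = e^(16).

e^(16)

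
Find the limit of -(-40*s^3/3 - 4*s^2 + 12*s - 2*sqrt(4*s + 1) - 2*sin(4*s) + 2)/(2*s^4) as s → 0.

-10

Substitution gives 0/0 (the numerator vanishes to order 4).
Expand each term to order s^4: the coefficient of s^4 in -2·√(1 + 4s) is 20 and in -2·sin(4s) is 0.
Lower-order terms cancel with the polynomial part, so the numerator is (20)·s^4 + o(s^4), and the limit is (20)/(-2) = -10.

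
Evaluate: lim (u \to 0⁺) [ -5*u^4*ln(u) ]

This is a 0·(−∞) form. Rewrite as -5·ln(u) / u^(−4) and apply L'Hôpital:
the derivative quotient is -5·(1/u) / (−4·u^(−5)) = (5/4)·u^4 → 0.

0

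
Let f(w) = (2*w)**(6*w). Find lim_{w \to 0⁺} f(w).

Base → 0⁺ and exponent → 0⁺: a 0^0 form.
Take logs: 6w·ln(2w). This is 0·(−∞); rewriting as ln(2w)/(1/(6w)) and applying L'Hôpital gives 0.
Hence the limit is e^0 = 1.

1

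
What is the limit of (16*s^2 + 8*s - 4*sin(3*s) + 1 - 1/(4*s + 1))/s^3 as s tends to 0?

Substitution gives 0/0 (the numerator vanishes to order 3).
Expand each term to order s^3: the coefficient of s^3 in −1/(1 + 4s) is 64 and in -4·sin(3s) is 18.
Lower-order terms cancel with the polynomial part, so the numerator is (82)·s^3 + o(s^3), and the limit is (82)/(1) = 82.

82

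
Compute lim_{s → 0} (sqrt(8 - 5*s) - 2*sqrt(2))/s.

-5*√(2)/8

A 0/0 form; rationalise with √(8 - 5s) + √8. This collapses the numerator to -5s, leaving -5/(√(8 - 5s) + √8) → -5/(2√8) = -5*√(2)/8.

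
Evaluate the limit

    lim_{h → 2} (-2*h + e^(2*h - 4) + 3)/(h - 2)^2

Direct substitution gives 0/0.
Apply L'Hôpital: lim (2*e^(2*h - 4) - 2)/(2*h - 4), still 0/0.
After 2 applications of L'Hôpital's rule the quotient is (4*e^(2*h - 4))/(2); substituting h = 2 gives 2.

2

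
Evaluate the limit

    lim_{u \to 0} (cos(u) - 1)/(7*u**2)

Direct substitution gives 0/0.
Apply L'Hôpital: lim (-sin(u))/(14*u), still 0/0.
After 2 applications of L'Hôpital's rule the quotient is (-cos(u))/(14); substituting u = 0 gives -1/14.

-1/14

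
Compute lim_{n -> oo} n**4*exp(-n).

Write as n^4/e^{1n}, an ∞/∞ form.
Exponential growth dominates any polynomial, so repeated L'Hôpital (or the standard result) gives 0.

0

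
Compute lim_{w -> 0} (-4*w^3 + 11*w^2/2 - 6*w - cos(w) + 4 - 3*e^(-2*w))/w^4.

Substitution gives 0/0 (the numerator vanishes to order 4).
Expand each term to order w^4: the coefficient of w^4 in −cos(w) is -1/24 and in -3·e^(-2w) is -2.
Lower-order terms cancel with the polynomial part, so the numerator is (-49/24)·w^4 + o(w^4), and the limit is (-49/24)/(1) = -49/24.

-49/24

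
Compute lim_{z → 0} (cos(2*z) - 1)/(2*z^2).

-1

Direct substitution gives 0/0.
Apply L'Hôpital: lim (-2*sin(2*z))/(4*z), still 0/0.
After 2 applications of L'Hôpital's rule the quotient is (-4*cos(2*z))/(4); substituting z = 0 gives -1.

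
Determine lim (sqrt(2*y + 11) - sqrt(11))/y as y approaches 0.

√(11)/11

A 0/0 form; rationalise with √(11 + 2y) + √11. This collapses the numerator to 2y, leaving 2/(√(11 + 2y) + √11) → 2/(2√11) = √(11)/11.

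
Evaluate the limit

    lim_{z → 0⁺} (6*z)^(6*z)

Base → 0⁺ and exponent → 0⁺: a 0^0 form.
Take logs: 6z·ln(6z). This is 0·(−∞); rewriting as ln(6z)/(1/(6z)) and applying L'Hôpital gives 0.
Hence the limit is e^0 = 1.

1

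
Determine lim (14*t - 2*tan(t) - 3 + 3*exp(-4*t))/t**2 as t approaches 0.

Substitution gives 0/0; apply L'Hôpital's rule 2 times.
After differentiating numerator and denominator 2 times the quotient is (-4*tan(t)/cos(t)^2 + 48*e^(-4*t))/(2); at t = 0 this is 24.

24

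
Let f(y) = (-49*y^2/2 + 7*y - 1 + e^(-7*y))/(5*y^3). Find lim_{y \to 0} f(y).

-343/30

Direct substitution gives 0/0.
Apply L'Hôpital: lim (-49*y + 7 - 7*e^(-7*y))/(15*y^2), still 0/0.
Apply L'Hôpital: lim (-49 + 49*e^(-7*y))/(30*y), still 0/0.
After 3 applications of L'Hôpital's rule the quotient is (-343*e^(-7*y))/(30); substituting y = 0 gives -343/30.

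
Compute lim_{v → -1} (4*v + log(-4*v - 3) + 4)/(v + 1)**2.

Direct substitution gives 0/0.
Apply L'Hôpital: lim (4 - 4/(-4*v - 3))/(2*v + 2), still 0/0.
After 2 applications of L'Hôpital's rule the quotient is (-16/(-4*v - 3)^2)/(2); substituting v = -1 gives -8.

-8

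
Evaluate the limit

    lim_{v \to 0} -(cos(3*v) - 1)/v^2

9/2

Direct substitution gives 0/0.
Apply L'Hôpital: lim (-3*sin(3*v))/(-2*v), still 0/0.
After 2 applications of L'Hôpital's rule the quotient is (-9*cos(3*v))/(-2); substituting v = 0 gives 9/2.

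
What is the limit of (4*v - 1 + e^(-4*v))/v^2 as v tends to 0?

8

Direct substitution gives 0/0.
Apply L'Hôpital: lim (4 - 4*e^(-4*v))/(2*v), still 0/0.
After 2 applications of L'Hôpital's rule the quotient is (16*e^(-4*v))/(2); substituting v = 0 gives 8.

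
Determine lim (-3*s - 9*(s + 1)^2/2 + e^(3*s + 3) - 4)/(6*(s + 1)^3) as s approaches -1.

3/4

Direct substitution gives 0/0.
Apply L'Hôpital: lim (-9*s + 3*e^(3*s + 3) - 12)/(18*(s + 1)^2), still 0/0.
Apply L'Hôpital: lim (9*e^(3*s + 3) - 9)/(36*s + 36), still 0/0.
After 3 applications of L'Hôpital's rule the quotient is (27*e^(3*s + 3))/(36); substituting s = -1 gives 3/4.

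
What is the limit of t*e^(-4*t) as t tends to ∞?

Write as t^1/e^{4t}, an ∞/∞ form.
Exponential growth dominates any polynomial, so repeated L'Hôpital (or the standard result) gives 0.

0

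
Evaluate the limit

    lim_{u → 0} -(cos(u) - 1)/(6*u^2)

Direct substitution gives 0/0.
Apply L'Hôpital: lim (-sin(u))/(-12*u), still 0/0.
After 2 applications of L'Hôpital's rule the quotient is (-cos(u))/(-12); substituting u = 0 gives 1/12.

1/12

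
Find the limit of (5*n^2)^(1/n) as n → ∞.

1

Base → ∞ and exponent → 0: an ∞^0 form.
Take logs: (1/n)·ln(5·n^2) = (ln 5 + 2·ln n)/n → 0.
So the limit is e^0 = 1.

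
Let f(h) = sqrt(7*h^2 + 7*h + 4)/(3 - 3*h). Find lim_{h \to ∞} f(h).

For large |h|, √(7*h^2 + 7*h + 4) ≈ √7·|h| and the denominator ≈ -3h.
Since h → +∞, |h| = h, giving √7/(-3) = -√(7)/3.

-√(7)/3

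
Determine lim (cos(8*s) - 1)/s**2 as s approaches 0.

Direct substitution gives 0/0.
Apply L'Hôpital: lim (-8*sin(8*s))/(2*s), still 0/0.
After 2 applications of L'Hôpital's rule the quotient is (-64*cos(8*s))/(2); substituting s = 0 gives -32.

-32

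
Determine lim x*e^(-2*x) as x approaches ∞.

Write as x^1/e^{2x}, an ∞/∞ form.
Exponential growth dominates any polynomial, so repeated L'Hôpital (or the standard result) gives 0.

0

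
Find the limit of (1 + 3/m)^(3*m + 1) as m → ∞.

e^(9)

The base → 1 and the exponent → ∞: a 1^∞ form.
Take logarithms: (3m + 1)·ln(1 + 3/m). Since ln(1+u) ~ u for small u, this behaves like (3m)·(3/m) → 9.
So the limit is e^(9).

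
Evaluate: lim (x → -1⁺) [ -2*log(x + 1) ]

∞

As x → -1⁺, x + 1 → 0⁺ and ln(x + 1) → −∞.
Multiplying by -2 gives ∞.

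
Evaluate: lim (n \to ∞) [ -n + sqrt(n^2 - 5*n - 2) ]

-5/2

This has the form ∞ − ∞. Multiply and divide by the conjugate √(n^2 - 5*n - 2) + n.
That gives (-5n - 2) / (√(n^2 - 5*n - 2) + n).
Divide numerator and denominator by n: the limit is -5/(2·1) = -5/2.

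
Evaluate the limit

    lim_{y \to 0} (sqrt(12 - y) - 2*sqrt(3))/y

A 0/0 form; rationalise with √(12 - y) + √12. This collapses the numerator to -y, leaving -1/(√(12 - y) + √12) → -1/(2√12) = -√(3)/12.

-√(3)/12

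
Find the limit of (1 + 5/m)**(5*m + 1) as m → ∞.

e^(25)

The base → 1 and the exponent → ∞: a 1^∞ form.
Take logarithms: (5m + 1)·ln(1 + 5/m). Since ln(1+u) ~ u for small u, this behaves like (5m)·(5/m) → 25.
So the limit is e^(25).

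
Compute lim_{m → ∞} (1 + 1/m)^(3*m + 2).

Let L be the limit and take ln: ln L = lim (3m + 2)·ln(1 + 1/m) = lim (3m + 2)·(1/m + O(1/m²)) = 3.
Hence L = e^(3).

e^(3)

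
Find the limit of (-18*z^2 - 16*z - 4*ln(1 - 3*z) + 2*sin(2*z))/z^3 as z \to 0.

Substitution gives 0/0 (the numerator vanishes to order 3).
Expand each term to order z^3: the coefficient of z^3 in -4·ln(1 - 3z) is 36 and in 2·sin(2z) is -8/3.
Lower-order terms cancel with the polynomial part, so the numerator is (100/3)·z^3 + o(z^3), and the limit is (100/3)/(1) = 100/3.

100/3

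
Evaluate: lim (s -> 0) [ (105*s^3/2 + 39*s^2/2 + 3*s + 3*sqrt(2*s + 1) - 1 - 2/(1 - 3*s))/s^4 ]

Substitution gives 0/0 (the numerator vanishes to order 4).
Expand each term to order s^4: the coefficient of s^4 in 3·√(1 + 2s) is -15/8 and in -2·1/(1 - 3s) is -162.
Lower-order terms cancel with the polynomial part, so the numerator is (-1311/8)·s^4 + o(s^4), and the limit is (-1311/8)/(1) = -1311/8.

-1311/8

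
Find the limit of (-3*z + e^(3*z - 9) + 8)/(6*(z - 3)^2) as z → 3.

3/4

Direct substitution gives 0/0.
Apply L'Hôpital: lim (3*e^(3*z - 9) - 3)/(12*z - 36), still 0/0.
After 2 applications of L'Hôpital's rule the quotient is (9*e^(3*z - 9))/(12); substituting z = 3 gives 3/4.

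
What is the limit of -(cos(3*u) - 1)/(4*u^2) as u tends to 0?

9/8

Direct substitution gives 0/0.
Apply L'Hôpital: lim (-3*sin(3*u))/(-8*u), still 0/0.
After 2 applications of L'Hôpital's rule the quotient is (-9*cos(3*u))/(-8); substituting u = 0 gives 9/8.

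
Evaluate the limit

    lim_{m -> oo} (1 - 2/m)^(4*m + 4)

e^(-8)

Let L be the limit and take ln: ln L = lim (4m + 4)·ln(1 - 2/m) = lim (4m + 4)·(-2/m + O(1/m²)) = -8.
Hence L = e^(-8).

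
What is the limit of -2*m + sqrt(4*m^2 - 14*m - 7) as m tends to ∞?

An ∞ − ∞ form. Rationalising with the conjugate, the difference becomes (-14m - 7) / (√(4*m^2 - 14*m - 7) + 2m).
For large m the denominator behaves like 2·2m, so the quotient tends to -14/4 = -7/2.

-7/2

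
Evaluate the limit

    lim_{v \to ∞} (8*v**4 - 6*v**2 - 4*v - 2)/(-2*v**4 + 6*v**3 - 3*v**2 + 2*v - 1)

-4

Numerator and denominator both have degree 4.
Dividing every term by v^4, all lower-order terms vanish and the limit is the ratio of leading coefficients, 8/(-2) = -4.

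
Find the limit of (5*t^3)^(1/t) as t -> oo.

Base → ∞ and exponent → 0: an ∞^0 form.
Take logs: (1/t)·ln(5·t^3) = (ln 5 + 3·ln t)/t → 0.
So the limit is e^0 = 1.

1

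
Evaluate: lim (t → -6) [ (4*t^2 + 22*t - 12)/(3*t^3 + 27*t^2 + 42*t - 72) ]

-13/21

At t = -6 both the top and bottom vanish — a removable singularity. Factoring out (t + 6) from each leaves (4*t - 2)/(3*t^2 + 9*t - 12), which at t = -6 equals -13/21.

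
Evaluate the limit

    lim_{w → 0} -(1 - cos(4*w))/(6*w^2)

Substitution gives 0/0.
Use (1 − cos u)/u² → 1/2 with u = 4w: the limit is 4²/(2·(-6)) = -4/3.

-4/3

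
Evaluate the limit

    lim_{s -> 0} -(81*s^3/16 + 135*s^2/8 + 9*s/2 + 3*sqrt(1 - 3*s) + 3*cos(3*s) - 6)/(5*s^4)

Substitution gives 0/0; apply L'Hôpital's rule 4 times.
After differentiating numerator and denominator 4 times the quotient is (243*cos(3*s) - 3645/(16*(1 - 3*s)^(7/2)))/(-120); at s = 0 this is -81/640.

-81/640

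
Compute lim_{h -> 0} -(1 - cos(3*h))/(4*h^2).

-9/8

Substitution gives 0/0.
Use (1 − cos u)/u² → 1/2 with u = 3h: the limit is 3²/(2·(-4)) = -9/8.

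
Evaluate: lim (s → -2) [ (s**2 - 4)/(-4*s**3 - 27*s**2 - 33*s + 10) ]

At s = -2 both the top and bottom vanish — a removable singularity. Factoring out (s + 2) from each leaves (s - 2)/(-4*s^2 - 19*s + 5), which at s = -2 equals -4/27.

-4/27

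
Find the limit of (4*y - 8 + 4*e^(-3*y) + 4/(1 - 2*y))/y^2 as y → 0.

Substitution gives 0/0 (the numerator vanishes to order 2).
Expand each term to order y^2: the coefficient of y^2 in 4·1/(1 - 2y) is 16 and in 4·e^(-3y) is 18.
Lower-order terms cancel with the polynomial part, so the numerator is (34)·y^2 + o(y^2), and the limit is (34)/(1) = 34.

34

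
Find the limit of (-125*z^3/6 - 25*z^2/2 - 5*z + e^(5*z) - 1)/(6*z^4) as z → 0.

625/144

Direct substitution gives 0/0.
Apply L'Hôpital: lim (-125*z^2/2 - 25*z + 5*e^(5*z) - 5)/(24*z^3), still 0/0.
Apply L'Hôpital: lim (-125*z + 25*e^(5*z) - 25)/(72*z^2), still 0/0.
Apply L'Hôpital: lim (125*e^(5*z) - 125)/(144*z), still 0/0.
After 4 applications of L'Hôpital's rule the quotient is (625*e^(5*z))/(144); substituting z = 0 gives 625/144.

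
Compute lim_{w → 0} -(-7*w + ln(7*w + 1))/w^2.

Direct substitution gives 0/0.
Apply L'Hôpital: lim (-7 + 7/(7*w + 1))/(-2*w), still 0/0.
After 2 applications of L'Hôpital's rule the quotient is (-49/(7*w + 1)^2)/(-2); substituting w = 0 gives 49/2.

49/2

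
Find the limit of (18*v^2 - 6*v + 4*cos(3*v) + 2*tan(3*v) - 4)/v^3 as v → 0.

Substitution gives 0/0 (the numerator vanishes to order 3).
Expand each term to order v^3: the coefficient of v^3 in 4·cos(3v) is 0 and in 2·tan(3v) is 18.
Lower-order terms cancel with the polynomial part, so the numerator is (18)·v^3 + o(v^3), and the limit is (18)/(1) = 18.

18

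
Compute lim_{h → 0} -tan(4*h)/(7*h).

-4/7

Substitution gives 0/0.
Since tan(u)/u → 1 as u → 0, tan(4h)/(4h) → 1 and the limit is 4/(-7) = -4/7.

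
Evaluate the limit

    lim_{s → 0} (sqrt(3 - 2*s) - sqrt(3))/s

-√(3)/3

A 0/0 form; rationalise with √(3 - 2s) + √3. This collapses the numerator to -2s, leaving -2/(√(3 - 2s) + √3) → -2/(2√3) = -√(3)/3.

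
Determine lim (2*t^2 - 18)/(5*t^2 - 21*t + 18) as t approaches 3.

Since t = 3 makes numerator and denominator zero, (t - 3) divides both.
Cancelling it gives (2*t + 6)/(5*t - 6); now plug in t = 3 to get 4/3.

4/3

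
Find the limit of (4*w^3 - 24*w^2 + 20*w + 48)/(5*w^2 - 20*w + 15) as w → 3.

-8/5

Direct substitution gives 0/0, so factor. Both numerator and denominator have (w - 3) as a factor.
After cancelling, the expression reduces to (4*w^2 - 12*w - 16)/(5*w - 5).
Substituting w = 3 gives -8/5.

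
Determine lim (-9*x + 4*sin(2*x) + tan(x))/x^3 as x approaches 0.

-5

Substitution gives 0/0 (the numerator vanishes to order 3).
Expand each term to order x^3: the coefficient of x^3 in tan(x) is 1/3 and in 4·sin(2x) is -16/3.
Lower-order terms cancel with the polynomial part, so the numerator is (-5)·x^3 + o(x^3), and the limit is (-5)/(1) = -5.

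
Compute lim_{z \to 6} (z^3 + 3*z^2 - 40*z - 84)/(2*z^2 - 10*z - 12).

Direct substitution gives 0/0, so factor. Both numerator and denominator have (z - 6) as a factor.
After cancelling, the expression reduces to (z^2 + 9*z + 14)/(2*z + 2).
Substituting z = 6 gives 52/7.

52/7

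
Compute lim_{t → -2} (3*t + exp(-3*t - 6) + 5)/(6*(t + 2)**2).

Direct substitution gives 0/0.
Apply L'Hôpital: lim (3 - 3*e^(-3*t - 6))/(12*t + 24), still 0/0.
After 2 applications of L'Hôpital's rule the quotient is (9*e^(-3*t - 6))/(12); substituting t = -2 gives 3/4.

3/4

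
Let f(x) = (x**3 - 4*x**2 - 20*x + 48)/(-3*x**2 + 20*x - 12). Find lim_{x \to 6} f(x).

Direct substitution gives 0/0, so factor. Both numerator and denominator have (x - 6) as a factor.
After cancelling, the expression reduces to (x^2 + 2*x - 8)/(2 - 3*x).
Substituting x = 6 gives -5/2.

-5/2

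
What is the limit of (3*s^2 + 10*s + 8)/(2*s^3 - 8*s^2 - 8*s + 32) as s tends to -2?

-1/24

At s = -2 both the top and bottom vanish — a removable singularity. Factoring out (s + 2) from each leaves (3*s + 4)/(2*s^2 - 12*s + 16), which at s = -2 equals -1/24.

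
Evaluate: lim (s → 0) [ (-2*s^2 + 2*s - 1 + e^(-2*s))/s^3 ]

Direct substitution gives 0/0.
Apply L'Hôpital: lim (-4*s + 2 - 2*e^(-2*s))/(3*s^2), still 0/0.
Apply L'Hôpital: lim (-4 + 4*e^(-2*s))/(6*s), still 0/0.
After 3 applications of L'Hôpital's rule the quotient is (-8*e^(-2*s))/(6); substituting s = 0 gives -4/3.

-4/3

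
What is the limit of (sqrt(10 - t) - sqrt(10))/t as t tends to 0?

A 0/0 form; rationalise with √(10 - t) + √10. This collapses the numerator to -t, leaving -1/(√(10 - t) + √10) → -1/(2√10) = -√(10)/20.

-√(10)/20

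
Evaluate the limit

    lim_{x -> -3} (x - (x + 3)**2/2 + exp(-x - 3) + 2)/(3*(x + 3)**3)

-1/18

Direct substitution gives 0/0.
Apply L'Hôpital: lim (-x - e^(-x - 3) - 2)/(9*(x + 3)^2), still 0/0.
Apply L'Hôpital: lim (e^(-x - 3) - 1)/(18*x + 54), still 0/0.
After 3 applications of L'Hôpital's rule the quotient is (-e^(-x - 3))/(18); substituting x = -3 gives -1/18.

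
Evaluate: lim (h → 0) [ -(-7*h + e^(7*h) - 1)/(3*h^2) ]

-49/6

Direct substitution gives 0/0.
Apply L'Hôpital: lim (7*e^(7*h) - 7)/(-6*h), still 0/0.
After 2 applications of L'Hôpital's rule the quotient is (49*e^(7*h))/(-6); substituting h = 0 gives -49/6.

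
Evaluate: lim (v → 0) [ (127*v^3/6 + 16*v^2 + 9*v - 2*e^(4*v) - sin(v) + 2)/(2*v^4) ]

-32/3

Substitution gives 0/0 (the numerator vanishes to order 4).
Expand each term to order v^4: the coefficient of v^4 in -2·e^(4v) is -64/3 and in −sin(v) is 0.
Lower-order terms cancel with the polynomial part, so the numerator is (-64/3)·v^4 + o(v^4), and the limit is (-64/3)/(2) = -32/3.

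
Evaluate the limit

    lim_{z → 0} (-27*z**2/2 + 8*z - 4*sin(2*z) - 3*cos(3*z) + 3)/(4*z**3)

4/3

Substitution gives 0/0; apply L'Hôpital's rule 3 times.
After differentiating numerator and denominator 3 times the quotient is (-81*sin(3*z) + 32*cos(2*z))/(24); at z = 0 this is 4/3.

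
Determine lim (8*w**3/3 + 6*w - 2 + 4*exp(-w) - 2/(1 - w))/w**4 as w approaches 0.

Substitution gives 0/0; apply L'Hôpital's rule 4 times.
After differentiating numerator and denominator 4 times the quotient is (4*e^(-w) + 48/(w - 1)^5)/(24); at w = 0 this is -11/6.

-11/6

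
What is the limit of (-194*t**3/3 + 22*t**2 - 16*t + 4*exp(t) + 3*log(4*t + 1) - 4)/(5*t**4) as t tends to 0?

-1151/30

Substitution gives 0/0 (the numerator vanishes to order 4).
Expand each term to order t^4: the coefficient of t^4 in 4·e^(t) is 1/6 and in 3·ln(1 + 4t) is -192.
Lower-order terms cancel with the polynomial part, so the numerator is (-1151/6)·t^4 + o(t^4), and the limit is (-1151/6)/(5) = -1151/30.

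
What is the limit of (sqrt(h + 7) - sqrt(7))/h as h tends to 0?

√(7)/14

A 0/0 form; rationalise with √(7 + h) + √7. This collapses the numerator to h, leaving 1/(√(7 + h) + √7) → 1/(2√7) = √(7)/14.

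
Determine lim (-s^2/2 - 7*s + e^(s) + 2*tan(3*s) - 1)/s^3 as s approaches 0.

109/6

Substitution gives 0/0; apply L'Hôpital's rule 3 times.
After differentiating numerator and denominator 3 times the quotient is (e^(s) + 324*tan(3*s)^4 + 432*tan(3*s)^2 + 108)/(6); at s = 0 this is 109/6.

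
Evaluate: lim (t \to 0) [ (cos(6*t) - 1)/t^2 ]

Direct substitution gives 0/0.
Apply L'Hôpital: lim (-6*sin(6*t))/(2*t), still 0/0.
After 2 applications of L'Hôpital's rule the quotient is (-36*cos(6*t))/(2); substituting t = 0 gives -18.

-18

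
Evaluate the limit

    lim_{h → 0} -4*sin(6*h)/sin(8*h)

Substitution gives 0/0.
Divide numerator and denominator by h: sin(6h)/h → 6 and sin(8h)/h → 8, so the limit is -4·6/8 = -3.

-3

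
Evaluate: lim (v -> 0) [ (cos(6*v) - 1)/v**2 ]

Direct substitution gives 0/0.
Apply L'Hôpital: lim (-6*sin(6*v))/(2*v), still 0/0.
After 2 applications of L'Hôpital's rule the quotient is (-36*cos(6*v))/(2); substituting v = 0 gives -18.

-18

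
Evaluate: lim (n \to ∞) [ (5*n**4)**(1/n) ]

Base → ∞ and exponent → 0: an ∞^0 form.
Take logs: (1/n)·ln(5·n^4) = (ln 5 + 4·ln n)/n → 0.
So the limit is e^0 = 1.

1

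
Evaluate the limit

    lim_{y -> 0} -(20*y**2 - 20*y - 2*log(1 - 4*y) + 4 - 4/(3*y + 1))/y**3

-452/3

Substitution gives 0/0 (the numerator vanishes to order 3).
Expand each term to order y^3: the coefficient of y^3 in -2·ln(1 - 4y) is 128/3 and in -4·1/(1 + 3y) is 108.
Lower-order terms cancel with the polynomial part, so the numerator is (452/3)·y^3 + o(y^3), and the limit is (452/3)/(-1) = -452/3.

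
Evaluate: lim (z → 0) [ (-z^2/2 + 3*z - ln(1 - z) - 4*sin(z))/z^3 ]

Substitution gives 0/0; apply L'Hôpital's rule 3 times.
After differentiating numerator and denominator 3 times the quotient is (4*cos(z) - 2/(z - 1)^3)/(6); at z = 0 this is 1.

1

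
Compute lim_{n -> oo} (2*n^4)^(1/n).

Base → ∞ and exponent → 0: an ∞^0 form.
Take logs: (1/n)·ln(2·n^4) = (ln 2 + 4·ln n)/n → 0.
So the limit is e^0 = 1.

1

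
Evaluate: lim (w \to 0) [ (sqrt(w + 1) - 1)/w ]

1/2

Substitution gives 0/0. Multiply numerator and denominator by the conjugate √(1 + w) + √1.
The numerator becomes (1 + w) − 1 = w, so the expression simplifies to 1/(√(1 + w) + √1).
Letting w → 0 gives 1/(2√1) = 1/2.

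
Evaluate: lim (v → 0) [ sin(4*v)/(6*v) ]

2/3

Substitution gives 0/0.
Write it as (4/6)·sin(4v)/(4v); since sin(u)/u → 1, the limit is 2/3.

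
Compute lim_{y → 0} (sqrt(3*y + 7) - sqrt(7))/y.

3*√(7)/14

A 0/0 form; rationalise with √(7 + 3y) + √7. This collapses the numerator to 3y, leaving 3/(√(7 + 3y) + √7) → 3/(2√7) = 3*√(7)/14.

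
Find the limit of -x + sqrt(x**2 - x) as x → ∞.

-1/2

An ∞ − ∞ form. Rationalising with the conjugate, the difference becomes (-x) / (√(x^2 - x) + x).
For large x the denominator behaves like 2·x, so the quotient tends to -1/2 = -1/2.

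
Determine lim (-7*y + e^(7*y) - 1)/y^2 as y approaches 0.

Direct substitution gives 0/0.
Apply L'Hôpital: lim (7*e^(7*y) - 7)/(2*y), still 0/0.
After 2 applications of L'Hôpital's rule the quotient is (49*e^(7*y))/(2); substituting y = 0 gives 49/2.

49/2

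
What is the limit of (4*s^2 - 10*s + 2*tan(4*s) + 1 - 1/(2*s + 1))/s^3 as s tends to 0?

152/3

Substitution gives 0/0 (the numerator vanishes to order 3).
Expand each term to order s^3: the coefficient of s^3 in −1/(1 + 2s) is 8 and in 2·tan(4s) is 128/3.
Lower-order terms cancel with the polynomial part, so the numerator is (152/3)·s^3 + o(s^3), and the limit is (152/3)/(1) = 152/3.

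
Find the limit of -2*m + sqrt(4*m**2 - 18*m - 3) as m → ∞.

-9/2

An ∞ − ∞ form. Rationalising with the conjugate, the difference becomes (-18m - 3) / (√(4*m^2 - 18*m - 3) + 2m).
For large m the denominator behaves like 2·2m, so the quotient tends to -18/4 = -9/2.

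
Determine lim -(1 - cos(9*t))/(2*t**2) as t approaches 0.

-81/4

Substitution gives 0/0.
Use (1 − cos u)/u² → 1/2 with u = 9t: the limit is 9²/(2·(-2)) = -81/4.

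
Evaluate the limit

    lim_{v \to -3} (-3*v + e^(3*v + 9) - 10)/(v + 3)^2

Direct substitution gives 0/0.
Apply L'Hôpital: lim (3*e^(3*v + 9) - 3)/(2*v + 6), still 0/0.
After 2 applications of L'Hôpital's rule the quotient is (9*e^(3*v + 9))/(2); substituting v = -3 gives 9/2.

9/2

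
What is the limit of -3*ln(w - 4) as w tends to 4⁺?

∞

As w → 4⁺, w - 4 → 0⁺ and ln(w - 4) → −∞.
Multiplying by -3 gives ∞.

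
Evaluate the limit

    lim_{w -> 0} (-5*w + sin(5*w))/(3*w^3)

-125/18

Direct substitution gives 0/0.
Apply L'Hôpital: lim (5*cos(5*w) - 5)/(9*w^2), still 0/0.
Apply L'Hôpital: lim (-25*sin(5*w))/(18*w), still 0/0.
After 3 applications of L'Hôpital's rule the quotient is (-125*cos(5*w))/(18); substituting w = 0 gives -125/18.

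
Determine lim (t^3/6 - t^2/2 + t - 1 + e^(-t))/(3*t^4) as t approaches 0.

Direct substitution gives 0/0.
Apply L'Hôpital: lim (t^2/2 - t + 1 - e^(-t))/(12*t^3), still 0/0.
Apply L'Hôpital: lim (t - 1 + e^(-t))/(36*t^2), still 0/0.
Apply L'Hôpital: lim (1 - e^(-t))/(72*t), still 0/0.
After 4 applications of L'Hôpital's rule the quotient is (e^(-t))/(72); substituting t = 0 gives 1/72.

1/72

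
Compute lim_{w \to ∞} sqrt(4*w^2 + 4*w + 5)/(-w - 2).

For large |w|, √(4*w^2 + 4*w + 5) ≈ √4·|w| and the denominator ≈ -w.
Since w → +∞, |w| = w, giving √4/(-1) = -2.

-2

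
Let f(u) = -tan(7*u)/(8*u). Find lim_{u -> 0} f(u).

Substitution gives 0/0.
Since tan(θ)/θ → 1 as θ → 0, tan(7u)/(7u) → 1 and the limit is 7/(-8) = -7/8.

-7/8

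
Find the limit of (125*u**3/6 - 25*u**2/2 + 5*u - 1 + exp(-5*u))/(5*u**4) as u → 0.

Direct substitution gives 0/0.
Apply L'Hôpital: lim (125*u^2/2 - 25*u + 5 - 5*e^(-5*u))/(20*u^3), still 0/0.
Apply L'Hôpital: lim (125*u - 25 + 25*e^(-5*u))/(60*u^2), still 0/0.
Apply L'Hôpital: lim (125 - 125*e^(-5*u))/(120*u), still 0/0.
After 4 applications of L'Hôpital's rule the quotient is (625*e^(-5*u))/(120); substituting u = 0 gives 125/24.

125/24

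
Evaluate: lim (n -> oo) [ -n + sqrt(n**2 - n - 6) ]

This has the form ∞ − ∞. Multiply and divide by the conjugate √(n^2 - n - 6) + n.
That gives (-n - 6) / (√(n^2 - n - 6) + n).
Divide numerator and denominator by n: the limit is -1/(2·1) = -1/2.

-1/2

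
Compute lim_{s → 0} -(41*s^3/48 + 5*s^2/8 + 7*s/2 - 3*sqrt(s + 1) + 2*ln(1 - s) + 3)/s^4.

Substitution gives 0/0 (the numerator vanishes to order 4).
Expand each term to order s^4: the coefficient of s^4 in 2·ln(1 - s) is -1/2 and in -3·√(1 + s) is 15/128.
Lower-order terms cancel with the polynomial part, so the numerator is (-49/128)·s^4 + o(s^4), and the limit is (-49/128)/(-1) = 49/128.

49/128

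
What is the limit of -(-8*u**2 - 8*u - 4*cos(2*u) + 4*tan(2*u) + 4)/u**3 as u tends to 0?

-32/3

Substitution gives 0/0 (the numerator vanishes to order 3).
Expand each term to order u^3: the coefficient of u^3 in 4·tan(2u) is 32/3 and in -4·cos(2u) is 0.
Lower-order terms cancel with the polynomial part, so the numerator is (32/3)·u^3 + o(u^3), and the limit is (32/3)/(-1) = -32/3.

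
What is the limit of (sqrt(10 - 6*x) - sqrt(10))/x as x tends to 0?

-3*√(10)/10

A 0/0 form; rationalise with √(10 - 6x) + √10. This collapses the numerator to -6x, leaving -6/(√(10 - 6x) + √10) → -6/(2√10) = -3*√(10)/10.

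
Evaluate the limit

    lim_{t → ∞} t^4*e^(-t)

0

Write as t^4/e^{1t}, an ∞/∞ form.
Exponential growth dominates any polynomial, so repeated L'Hôpital (or the standard result) gives 0.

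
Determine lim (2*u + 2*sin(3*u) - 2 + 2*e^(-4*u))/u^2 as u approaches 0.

Substitution gives 0/0 (the numerator vanishes to order 2).
Expand each term to order u^2: the coefficient of u^2 in 2·sin(3u) is 0 and in 2·e^(-4u) is 16.
Lower-order terms cancel with the polynomial part, so the numerator is (16)·u^2 + o(u^2), and the limit is (16)/(1) = 16.

16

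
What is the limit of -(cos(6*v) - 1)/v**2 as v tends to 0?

Direct substitution gives 0/0.
Apply L'Hôpital: lim (-6*sin(6*v))/(-2*v), still 0/0.
After 2 applications of L'Hôpital's rule the quotient is (-36*cos(6*v))/(-2); substituting v = 0 gives 18.

18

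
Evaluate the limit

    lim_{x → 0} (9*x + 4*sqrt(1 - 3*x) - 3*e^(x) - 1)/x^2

Substitution gives 0/0 (the numerator vanishes to order 2).
Expand each term to order x^2: the coefficient of x^2 in 4·√(1 - 3x) is -9/2 and in -3·e^(x) is -3/2.
Lower-order terms cancel with the polynomial part, so the numerator is (-6)·x^2 + o(x^2), and the limit is (-6)/(1) = -6.

-6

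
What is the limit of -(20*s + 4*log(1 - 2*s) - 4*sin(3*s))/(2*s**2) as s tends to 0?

4

Substitution gives 0/0; apply L'Hôpital's rule 2 times.
After differentiating numerator and denominator 2 times the quotient is (36*sin(3*s) - 16/(2*s - 1)^2)/(-4); at s = 0 this is 4.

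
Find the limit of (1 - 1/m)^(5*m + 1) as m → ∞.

The base → 1 and the exponent → ∞: a 1^∞ form.
Take logarithms: (5m + 1)·ln(1 - 1/m). Since ln(1+u) ~ u for small u, this behaves like (5m)·(-1/m) → -5.
So the limit is e^(-5).

e^(-5)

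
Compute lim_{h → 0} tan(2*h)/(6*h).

1/3

Substitution gives 0/0.
Since tan(u)/u → 1 as u → 0, tan(2h)/(2h) → 1 and the limit is 2/6 = 1/3.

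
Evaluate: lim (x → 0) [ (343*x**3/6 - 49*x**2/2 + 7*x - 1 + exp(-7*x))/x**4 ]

2401/24

Direct substitution gives 0/0.
Apply L'Hôpital: lim (343*x^2/2 - 49*x + 7 - 7*e^(-7*x))/(4*x^3), still 0/0.
Apply L'Hôpital: lim (343*x - 49 + 49*e^(-7*x))/(12*x^2), still 0/0.
Apply L'Hôpital: lim (343 - 343*e^(-7*x))/(24*x), still 0/0.
After 4 applications of L'Hôpital's rule the quotient is (2401*e^(-7*x))/(24); substituting x = 0 gives 2401/24.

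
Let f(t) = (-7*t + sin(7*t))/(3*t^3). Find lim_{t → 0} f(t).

-343/18

Direct substitution gives 0/0.
Apply L'Hôpital: lim (7*cos(7*t) - 7)/(9*t^2), still 0/0.
Apply L'Hôpital: lim (-49*sin(7*t))/(18*t), still 0/0.
After 3 applications of L'Hôpital's rule the quotient is (-343*cos(7*t))/(18); substituting t = 0 gives -343/18.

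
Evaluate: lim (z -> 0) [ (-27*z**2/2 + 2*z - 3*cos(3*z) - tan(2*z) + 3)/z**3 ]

-8/3

Substitution gives 0/0; apply L'Hôpital's rule 3 times.
After differentiating numerator and denominator 3 times the quotient is (-81*sin(3*z) - 48*tan(2*z)^4 - 64*tan(2*z)^2 - 16)/(6); at z = 0 this is -8/3.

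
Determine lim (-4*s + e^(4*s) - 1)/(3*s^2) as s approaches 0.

Direct substitution gives 0/0.
Apply L'Hôpital: lim (4*e^(4*s) - 4)/(6*s), still 0/0.
After 2 applications of L'Hôpital's rule the quotient is (16*e^(4*s))/(6); substituting s = 0 gives 8/3.

8/3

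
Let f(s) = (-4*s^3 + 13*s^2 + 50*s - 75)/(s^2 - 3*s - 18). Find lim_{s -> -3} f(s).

Direct substitution gives 0/0, so factor. Both numerator and denominator have (s + 3) as a factor.
After cancelling, the expression reduces to (-4*s^2 + 25*s - 25)/(s - 6).
Substituting s = -3 gives 136/9.

136/9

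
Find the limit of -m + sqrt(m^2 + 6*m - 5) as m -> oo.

An ∞ − ∞ form. Rationalising with the conjugate, the difference becomes (6m - 5) / (√(m^2 + 6*m - 5) + m).
For large m the denominator behaves like 2·m, so the quotient tends to 6/2 = 3.

3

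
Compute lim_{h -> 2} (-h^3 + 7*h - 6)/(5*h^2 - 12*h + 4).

-5/8

Direct substitution gives 0/0, so factor. Both numerator and denominator have (h - 2) as a factor.
After cancelling, the expression reduces to (-h^2 - 2*h + 3)/(5*h - 2).
Substituting h = 2 gives -5/8.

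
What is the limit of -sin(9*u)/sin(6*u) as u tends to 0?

-3/2

Substitution gives 0/0.
Divide numerator and denominator by u: sin(9u)/u → 9 and sin(6u)/u → 6, so the limit is -1·9/6 = -3/2.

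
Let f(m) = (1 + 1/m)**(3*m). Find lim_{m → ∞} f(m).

Let L be the limit and take ln: ln L = lim (3m)·ln(1 + 1/m) = lim (3m)·(1/m + O(1/m²)) = 3.
Hence L = e^(3).

e^(3)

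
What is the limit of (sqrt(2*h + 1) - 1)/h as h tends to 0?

A 0/0 form; rationalise with √(1 + 2h) + √1. This collapses the numerator to 2h, leaving 2/(√(1 + 2h) + √1) → 2/(2√1) = 1.

1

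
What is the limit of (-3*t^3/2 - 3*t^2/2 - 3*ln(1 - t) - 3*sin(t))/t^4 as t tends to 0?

Substitution gives 0/0; apply L'Hôpital's rule 4 times.
After differentiating numerator and denominator 4 times the quotient is (-3*sin(t) + 18/(t - 1)^4)/(24); at t = 0 this is 3/4.

3/4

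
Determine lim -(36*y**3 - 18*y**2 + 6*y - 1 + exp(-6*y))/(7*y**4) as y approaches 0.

-54/7

Direct substitution gives 0/0.
Apply L'Hôpital: lim (108*y^2 - 36*y + 6 - 6*e^(-6*y))/(-28*y^3), still 0/0.
Apply L'Hôpital: lim (216*y - 36 + 36*e^(-6*y))/(-84*y^2), still 0/0.
Apply L'Hôpital: lim (216 - 216*e^(-6*y))/(-168*y), still 0/0.
After 4 applications of L'Hôpital's rule the quotient is (1296*e^(-6*y))/(-168); substituting y = 0 gives -54/7.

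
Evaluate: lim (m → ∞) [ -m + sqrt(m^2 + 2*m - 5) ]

An ∞ − ∞ form. Rationalising with the conjugate, the difference becomes (2m - 5) / (√(m^2 + 2*m - 5) + m).
For large m the denominator behaves like 2·m, so the quotient tends to 2/2 = 1.

1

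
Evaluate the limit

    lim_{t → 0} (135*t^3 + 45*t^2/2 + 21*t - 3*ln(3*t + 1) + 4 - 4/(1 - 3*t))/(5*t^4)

Substitution gives 0/0; apply L'Hôpital's rule 4 times.
After differentiating numerator and denominator 4 times the quotient is (1458/(3*t + 1)^4 + 7776/(3*t - 1)^5)/(120); at t = 0 this is -1053/20.

-1053/20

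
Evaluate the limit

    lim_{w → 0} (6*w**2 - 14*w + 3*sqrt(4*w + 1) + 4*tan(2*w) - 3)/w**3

68/3

Substitution gives 0/0 (the numerator vanishes to order 3).
Expand each term to order w^3: the coefficient of w^3 in 4·tan(2w) is 32/3 and in 3·√(1 + 4w) is 12.
Lower-order terms cancel with the polynomial part, so the numerator is (68/3)·w^3 + o(w^3), and the limit is (68/3)/(1) = 68/3.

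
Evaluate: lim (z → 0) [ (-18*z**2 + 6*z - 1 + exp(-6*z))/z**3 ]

-36

Direct substitution gives 0/0.
Apply L'Hôpital: lim (-36*z + 6 - 6*e^(-6*z))/(3*z^2), still 0/0.
Apply L'Hôpital: lim (-36 + 36*e^(-6*z))/(6*z), still 0/0.
After 3 applications of L'Hôpital's rule the quotient is (-216*e^(-6*z))/(6); substituting z = 0 gives -36.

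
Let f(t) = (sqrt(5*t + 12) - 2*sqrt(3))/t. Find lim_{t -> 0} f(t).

5*√(3)/12

A 0/0 form; rationalise with √(12 + 5t) + √12. This collapses the numerator to 5t, leaving 5/(√(12 + 5t) + √12) → 5/(2√12) = 5*√(3)/12.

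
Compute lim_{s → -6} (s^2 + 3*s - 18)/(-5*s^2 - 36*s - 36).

At s = -6 both the top and bottom vanish — a removable singularity. Factoring out (s + 6) from each leaves (s - 3)/(-5*s - 6), which at s = -6 equals -3/8.

-3/8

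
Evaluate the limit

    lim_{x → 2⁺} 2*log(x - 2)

As x → 2⁺, x - 2 → 0⁺ and ln(x - 2) → −∞.
Multiplying by 2 gives -∞.

-∞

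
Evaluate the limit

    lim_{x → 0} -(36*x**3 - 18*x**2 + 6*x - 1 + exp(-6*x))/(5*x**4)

Direct substitution gives 0/0.
Apply L'Hôpital: lim (108*x^2 - 36*x + 6 - 6*e^(-6*x))/(-20*x^3), still 0/0.
Apply L'Hôpital: lim (216*x - 36 + 36*e^(-6*x))/(-60*x^2), still 0/0.
Apply L'Hôpital: lim (216 - 216*e^(-6*x))/(-120*x), still 0/0.
After 4 applications of L'Hôpital's rule the quotient is (1296*e^(-6*x))/(-120); substituting x = 0 gives -54/5.

-54/5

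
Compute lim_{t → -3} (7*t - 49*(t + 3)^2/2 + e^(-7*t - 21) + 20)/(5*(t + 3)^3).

Direct substitution gives 0/0.
Apply L'Hôpital: lim (-49*t - 7*e^(-7*t - 21) - 140)/(15*(t + 3)^2), still 0/0.
Apply L'Hôpital: lim (49*e^(-7*t - 21) - 49)/(30*t + 90), still 0/0.
After 3 applications of L'Hôpital's rule the quotient is (-343*e^(-7*t - 21))/(30); substituting t = -3 gives -343/30.

-343/30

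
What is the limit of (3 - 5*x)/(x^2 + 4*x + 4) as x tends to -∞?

0

The denominator has degree 2 and the numerator degree 1. Dividing numerator and denominator by x^2 sends every term to 0 except the leading denominator term, so the limit is 0.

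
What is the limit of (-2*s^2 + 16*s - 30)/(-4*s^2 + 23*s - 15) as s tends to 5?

At s = 5 both the top and bottom vanish — a removable singularity. Factoring out (s - 5) from each leaves (6 - 2*s)/(3 - 4*s), which at s = 5 equals 4/17.

4/17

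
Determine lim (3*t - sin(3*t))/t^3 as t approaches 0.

9/2

Direct substitution gives 0/0.
Apply L'Hôpital: lim (3 - 3*cos(3*t))/(3*t^2), still 0/0.
Apply L'Hôpital: lim (9*sin(3*t))/(6*t), still 0/0.
After 3 applications of L'Hôpital's rule the quotient is (27*cos(3*t))/(6); substituting t = 0 gives 9/2.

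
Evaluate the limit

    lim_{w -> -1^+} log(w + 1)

As w → -1⁺, w + 1 → 0⁺ and ln(w + 1) → −∞.
Multiplying by 1 gives -∞.

-∞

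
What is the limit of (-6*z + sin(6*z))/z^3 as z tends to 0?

-36

Direct substitution gives 0/0.
Apply L'Hôpital: lim (6*cos(6*z) - 6)/(3*z^2), still 0/0.
Apply L'Hôpital: lim (-36*sin(6*z))/(6*z), still 0/0.
After 3 applications of L'Hôpital's rule the quotient is (-216*cos(6*z))/(6); substituting z = 0 gives -36.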